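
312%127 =58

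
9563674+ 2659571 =12223245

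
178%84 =10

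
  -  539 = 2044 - 2583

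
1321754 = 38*34783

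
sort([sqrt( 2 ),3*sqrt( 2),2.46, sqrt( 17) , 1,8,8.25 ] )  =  [ 1,sqrt( 2),2.46,sqrt( 17), 3*sqrt (2),8,8.25 ] 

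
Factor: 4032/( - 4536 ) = - 2^3*3^(-2) = - 8/9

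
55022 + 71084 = 126106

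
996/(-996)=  - 1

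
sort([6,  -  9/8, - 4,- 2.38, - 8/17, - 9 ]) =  [-9,-4, - 2.38, - 9/8, - 8/17, 6 ] 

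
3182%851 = 629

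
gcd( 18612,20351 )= 47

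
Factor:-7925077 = -17^1* 466181^1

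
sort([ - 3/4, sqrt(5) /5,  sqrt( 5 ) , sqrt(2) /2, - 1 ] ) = [  -  1,  -  3/4,  sqrt( 5) /5, sqrt(2 )/2,sqrt (5 )]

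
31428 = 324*97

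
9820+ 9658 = 19478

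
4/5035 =4/5035 = 0.00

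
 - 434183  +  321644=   -  112539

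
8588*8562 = 73530456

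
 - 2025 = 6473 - 8498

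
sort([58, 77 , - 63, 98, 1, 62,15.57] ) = [ - 63,1, 15.57, 58, 62, 77, 98] 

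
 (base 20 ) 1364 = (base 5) 244244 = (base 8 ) 22154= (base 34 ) 828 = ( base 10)9324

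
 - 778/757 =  - 2 + 736/757 = - 1.03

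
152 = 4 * 38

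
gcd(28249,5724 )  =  53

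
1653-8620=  - 6967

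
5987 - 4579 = 1408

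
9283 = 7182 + 2101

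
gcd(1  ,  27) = 1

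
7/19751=7/19751 = 0.00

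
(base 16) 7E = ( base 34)3O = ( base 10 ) 126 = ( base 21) 60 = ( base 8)176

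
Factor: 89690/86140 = 8969/8614 = 2^( - 1 )*59^( - 1)*73^( - 1)*8969^1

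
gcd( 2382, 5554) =2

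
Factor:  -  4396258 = -2^1*19^2*6089^1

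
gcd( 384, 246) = 6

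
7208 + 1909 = 9117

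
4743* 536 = 2542248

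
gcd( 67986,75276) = 54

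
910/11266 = 455/5633 = 0.08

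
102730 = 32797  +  69933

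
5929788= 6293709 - 363921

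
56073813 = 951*58963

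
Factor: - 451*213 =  - 3^1*11^1*41^1*71^1 = - 96063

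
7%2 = 1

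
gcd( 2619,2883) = 3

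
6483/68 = 6483/68=95.34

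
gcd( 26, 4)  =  2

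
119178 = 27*4414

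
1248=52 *24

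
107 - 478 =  - 371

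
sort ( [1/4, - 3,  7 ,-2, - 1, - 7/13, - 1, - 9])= [ - 9, - 3 , - 2, - 1, - 1 ,-7/13,  1/4,7 ] 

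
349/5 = 69 + 4/5=69.80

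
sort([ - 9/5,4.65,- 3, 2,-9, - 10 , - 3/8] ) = [ - 10, - 9, - 3 ,-9/5, - 3/8, 2, 4.65]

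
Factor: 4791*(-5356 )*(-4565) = 117140620740  =  2^2*3^1*5^1*11^1 * 13^1*83^1* 103^1*1597^1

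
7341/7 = 7341/7= 1048.71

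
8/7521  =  8/7521 = 0.00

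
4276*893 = 3818468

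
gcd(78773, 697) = 1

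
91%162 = 91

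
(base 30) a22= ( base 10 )9062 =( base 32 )8R6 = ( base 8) 21546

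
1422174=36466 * 39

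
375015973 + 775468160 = 1150484133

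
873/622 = 1 + 251/622=1.40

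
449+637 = 1086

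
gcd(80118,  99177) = 3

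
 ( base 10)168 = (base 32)58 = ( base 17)9F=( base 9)206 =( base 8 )250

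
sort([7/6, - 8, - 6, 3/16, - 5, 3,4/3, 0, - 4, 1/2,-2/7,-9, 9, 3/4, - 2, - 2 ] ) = [ - 9, - 8, - 6, - 5, - 4, - 2,  -  2, - 2/7, 0 , 3/16, 1/2, 3/4, 7/6,  4/3, 3,9]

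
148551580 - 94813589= 53737991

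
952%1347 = 952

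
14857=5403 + 9454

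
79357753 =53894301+25463452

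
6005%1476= 101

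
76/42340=19/10585 = 0.00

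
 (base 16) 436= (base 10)1078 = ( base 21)297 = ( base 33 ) WM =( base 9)1427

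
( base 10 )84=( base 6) 220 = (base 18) 4c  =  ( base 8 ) 124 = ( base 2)1010100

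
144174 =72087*2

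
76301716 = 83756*911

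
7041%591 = 540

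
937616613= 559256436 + 378360177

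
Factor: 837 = 3^3*31^1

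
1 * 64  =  64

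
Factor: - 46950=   -  2^1*3^1 * 5^2* 313^1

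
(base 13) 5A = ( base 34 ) 27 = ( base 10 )75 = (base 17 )47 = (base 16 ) 4B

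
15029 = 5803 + 9226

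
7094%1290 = 644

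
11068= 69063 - 57995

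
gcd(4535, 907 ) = 907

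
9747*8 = 77976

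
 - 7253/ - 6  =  1208+5/6= 1208.83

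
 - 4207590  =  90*(- 46751)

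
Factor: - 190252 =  - 2^2*47563^1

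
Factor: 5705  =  5^1 * 7^1*163^1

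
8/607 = 8/607=0.01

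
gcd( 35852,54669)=1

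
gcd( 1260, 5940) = 180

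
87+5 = 92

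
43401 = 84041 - 40640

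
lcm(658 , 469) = 44086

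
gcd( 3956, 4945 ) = 989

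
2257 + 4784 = 7041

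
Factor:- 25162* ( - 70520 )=2^4*5^1  *23^1*41^1*43^1 * 547^1 =1774424240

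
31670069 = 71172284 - 39502215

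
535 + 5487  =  6022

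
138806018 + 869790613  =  1008596631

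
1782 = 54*33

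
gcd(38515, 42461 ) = 1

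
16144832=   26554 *608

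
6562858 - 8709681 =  - 2146823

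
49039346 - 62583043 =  - 13543697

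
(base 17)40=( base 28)2c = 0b1000100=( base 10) 68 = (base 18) 3E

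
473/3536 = 473/3536 = 0.13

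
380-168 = 212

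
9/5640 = 3/1880 = 0.00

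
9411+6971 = 16382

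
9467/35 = 9467/35  =  270.49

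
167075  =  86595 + 80480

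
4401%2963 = 1438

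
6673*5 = 33365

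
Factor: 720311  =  720311^1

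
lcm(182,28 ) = 364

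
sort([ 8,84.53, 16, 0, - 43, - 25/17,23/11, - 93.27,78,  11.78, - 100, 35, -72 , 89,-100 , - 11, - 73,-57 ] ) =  [ - 100,  -  100,-93.27, - 73,-72, - 57,-43, - 11, - 25/17,0, 23/11,8,11.78, 16, 35,78,84.53,89]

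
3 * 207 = 621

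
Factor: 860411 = 863^1*997^1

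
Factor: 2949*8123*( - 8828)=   -  2^2 *3^1*983^1*2207^1*8123^1 = - 211472329956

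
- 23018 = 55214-78232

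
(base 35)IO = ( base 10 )654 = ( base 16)28E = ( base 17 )248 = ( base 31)l3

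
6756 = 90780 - 84024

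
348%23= 3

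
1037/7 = 148 + 1/7 = 148.14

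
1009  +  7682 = 8691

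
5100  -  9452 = - 4352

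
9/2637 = 1/293  =  0.00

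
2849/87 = 2849/87 = 32.75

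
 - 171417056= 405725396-577142452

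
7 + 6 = 13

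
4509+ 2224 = 6733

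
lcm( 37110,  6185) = 37110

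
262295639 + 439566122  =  701861761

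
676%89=53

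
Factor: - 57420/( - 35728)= 2^ (-2)*3^2 * 5^1*7^( -1 ) = 45/28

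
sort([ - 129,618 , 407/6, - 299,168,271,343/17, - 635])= [ - 635 , - 299, - 129,  343/17,407/6,168,271, 618]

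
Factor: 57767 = 61^1*947^1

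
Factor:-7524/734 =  - 2^1*3^2*11^1*19^1*367^( - 1) = -3762/367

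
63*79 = 4977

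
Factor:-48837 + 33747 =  - 2^1 *3^1*5^1*503^1 = - 15090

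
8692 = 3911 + 4781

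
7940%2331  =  947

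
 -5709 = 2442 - 8151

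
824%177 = 116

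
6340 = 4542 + 1798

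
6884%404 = 16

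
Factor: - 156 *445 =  - 69420 = - 2^2*3^1*5^1*13^1 * 89^1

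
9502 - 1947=7555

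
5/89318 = 5/89318=   0.00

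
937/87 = 10 + 67/87 = 10.77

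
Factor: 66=2^1 *3^1*11^1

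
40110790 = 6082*6595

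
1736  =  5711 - 3975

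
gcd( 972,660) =12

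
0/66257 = 0 = 0.00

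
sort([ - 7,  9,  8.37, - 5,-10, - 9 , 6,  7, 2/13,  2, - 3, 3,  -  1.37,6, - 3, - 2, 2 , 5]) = [-10, - 9,  -  7,-5, - 3, - 3,-2, - 1.37,2/13,2 , 2,3 , 5,6 , 6, 7, 8.37, 9 ]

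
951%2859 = 951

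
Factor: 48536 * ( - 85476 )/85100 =-2^3*3^1 *5^( - 2)*17^1*23^( - 1)*37^( - 1 )*419^1*6067^1 = -1037165784/21275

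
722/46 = 15 + 16/23 = 15.70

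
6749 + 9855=16604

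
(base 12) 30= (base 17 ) 22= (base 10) 36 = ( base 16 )24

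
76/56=19/14= 1.36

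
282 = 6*47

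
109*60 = 6540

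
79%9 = 7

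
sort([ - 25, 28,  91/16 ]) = [ - 25, 91/16,28 ] 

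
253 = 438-185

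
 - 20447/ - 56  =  2921/8=365.12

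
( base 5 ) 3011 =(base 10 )381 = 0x17d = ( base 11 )317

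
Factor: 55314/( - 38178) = - 439/303=-3^(-1)*101^( - 1 )*439^1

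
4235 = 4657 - 422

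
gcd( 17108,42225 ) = 1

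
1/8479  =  1/8479=0.00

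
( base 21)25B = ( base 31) 116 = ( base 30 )138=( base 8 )1746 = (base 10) 998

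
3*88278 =264834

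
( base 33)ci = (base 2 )110011110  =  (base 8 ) 636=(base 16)19e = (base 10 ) 414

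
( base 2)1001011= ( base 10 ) 75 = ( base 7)135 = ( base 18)43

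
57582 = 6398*9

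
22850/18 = 1269+4/9 = 1269.44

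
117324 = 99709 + 17615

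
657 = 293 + 364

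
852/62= 426/31 = 13.74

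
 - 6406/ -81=6406/81 = 79.09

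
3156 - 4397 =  - 1241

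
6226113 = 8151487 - 1925374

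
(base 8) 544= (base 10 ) 356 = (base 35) a6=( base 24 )EK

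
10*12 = 120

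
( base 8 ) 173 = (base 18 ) 6f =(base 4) 1323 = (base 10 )123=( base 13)96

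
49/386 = 49/386 = 0.13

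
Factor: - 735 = -3^1*5^1*7^2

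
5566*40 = 222640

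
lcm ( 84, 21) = 84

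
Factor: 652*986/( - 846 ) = -2^2*3^(-2)*17^1*29^1*47^( - 1)*163^1 = -321436/423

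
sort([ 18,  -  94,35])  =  [  -  94,18,35 ]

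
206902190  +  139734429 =346636619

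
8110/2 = 4055 = 4055.00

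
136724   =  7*19532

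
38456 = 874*44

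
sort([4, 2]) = [2,4 ]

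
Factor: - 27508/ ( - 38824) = 2^(-1)*13^1*23^1*211^ ( - 1 )=   299/422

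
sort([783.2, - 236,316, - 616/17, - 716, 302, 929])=[- 716, - 236, - 616/17, 302, 316,783.2,929]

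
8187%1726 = 1283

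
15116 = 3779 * 4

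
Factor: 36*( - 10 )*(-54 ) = 19440 =2^4*3^5 * 5^1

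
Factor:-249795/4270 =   -  117/2=- 2^( - 1 )*3^2*13^1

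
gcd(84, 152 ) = 4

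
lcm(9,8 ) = 72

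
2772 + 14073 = 16845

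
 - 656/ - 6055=656/6055 = 0.11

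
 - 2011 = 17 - 2028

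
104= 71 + 33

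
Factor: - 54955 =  -5^1*29^1*379^1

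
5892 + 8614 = 14506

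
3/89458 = 3/89458 =0.00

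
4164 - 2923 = 1241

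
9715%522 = 319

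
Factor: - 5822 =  - 2^1*41^1*71^1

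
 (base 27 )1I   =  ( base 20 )25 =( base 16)2D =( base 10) 45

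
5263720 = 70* 75196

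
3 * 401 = 1203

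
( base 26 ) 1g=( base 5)132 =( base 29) 1d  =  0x2a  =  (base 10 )42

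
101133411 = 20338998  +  80794413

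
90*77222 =6949980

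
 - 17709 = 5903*( - 3)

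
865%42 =25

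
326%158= 10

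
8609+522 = 9131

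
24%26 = 24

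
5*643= 3215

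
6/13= 6/13 = 0.46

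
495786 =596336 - 100550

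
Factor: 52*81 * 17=71604= 2^2*3^4*13^1*17^1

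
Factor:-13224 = - 2^3 * 3^1*19^1*29^1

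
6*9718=58308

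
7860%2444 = 528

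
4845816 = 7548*642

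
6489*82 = 532098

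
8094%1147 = 65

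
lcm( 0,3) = 0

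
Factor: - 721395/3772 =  - 2^ ( - 2)  *  3^2 * 5^1* 17^1 = - 765/4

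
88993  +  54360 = 143353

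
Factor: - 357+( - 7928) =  - 5^1*1657^1  =  - 8285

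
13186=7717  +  5469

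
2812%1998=814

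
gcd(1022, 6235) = 1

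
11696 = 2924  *4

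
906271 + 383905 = 1290176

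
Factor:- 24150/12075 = -2 = -2^1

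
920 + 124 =1044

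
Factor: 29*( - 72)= -2088 = - 2^3*3^2*29^1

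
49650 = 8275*6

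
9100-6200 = 2900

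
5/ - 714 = - 1 + 709/714 = -0.01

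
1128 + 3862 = 4990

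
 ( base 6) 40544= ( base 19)EHF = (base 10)5392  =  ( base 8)12420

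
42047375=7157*5875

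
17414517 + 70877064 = 88291581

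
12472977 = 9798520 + 2674457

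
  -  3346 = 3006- 6352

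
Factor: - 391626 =- 2^1*3^2*21757^1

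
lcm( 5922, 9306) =65142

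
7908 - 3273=4635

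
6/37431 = 2/12477 = 0.00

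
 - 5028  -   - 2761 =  - 2267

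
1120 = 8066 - 6946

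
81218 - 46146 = 35072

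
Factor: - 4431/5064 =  - 7/8 = - 2^ ( - 3 ) * 7^1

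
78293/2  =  39146 + 1/2 = 39146.50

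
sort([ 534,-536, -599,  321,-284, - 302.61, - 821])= [-821, - 599, - 536, - 302.61, - 284,321, 534 ]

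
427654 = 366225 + 61429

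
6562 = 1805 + 4757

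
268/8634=134/4317 = 0.03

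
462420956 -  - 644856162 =1107277118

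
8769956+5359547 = 14129503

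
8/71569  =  8/71569 = 0.00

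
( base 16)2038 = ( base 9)12274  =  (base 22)h0k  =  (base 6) 102104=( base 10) 8248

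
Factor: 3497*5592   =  2^3*3^1*13^1 * 233^1*269^1 = 19555224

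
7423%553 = 234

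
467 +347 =814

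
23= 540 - 517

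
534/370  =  1 + 82/185 = 1.44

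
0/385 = 0 =0.00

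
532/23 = 532/23 = 23.13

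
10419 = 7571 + 2848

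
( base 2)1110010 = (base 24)4i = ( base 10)114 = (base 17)6C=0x72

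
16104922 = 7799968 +8304954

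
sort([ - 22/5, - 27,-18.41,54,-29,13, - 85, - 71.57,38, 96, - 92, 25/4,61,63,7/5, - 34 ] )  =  [ - 92,  -  85, - 71.57, - 34,  -  29, - 27 , - 18.41, - 22/5,  7/5,25/4,13,38,54,61, 63,96 ] 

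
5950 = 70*85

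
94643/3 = 94643/3 = 31547.67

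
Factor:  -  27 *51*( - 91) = 125307=3^4*7^1 * 13^1*17^1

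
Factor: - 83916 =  - 2^2*3^4*7^1*37^1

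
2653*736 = 1952608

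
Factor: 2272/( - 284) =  - 2^3 = - 8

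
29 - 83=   -54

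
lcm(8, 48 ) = 48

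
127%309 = 127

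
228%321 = 228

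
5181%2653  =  2528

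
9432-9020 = 412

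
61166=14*4369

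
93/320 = 93/320 = 0.29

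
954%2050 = 954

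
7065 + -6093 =972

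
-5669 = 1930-7599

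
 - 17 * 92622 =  - 1574574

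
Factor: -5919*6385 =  - 37792815 = -  3^1 *5^1*1277^1*1973^1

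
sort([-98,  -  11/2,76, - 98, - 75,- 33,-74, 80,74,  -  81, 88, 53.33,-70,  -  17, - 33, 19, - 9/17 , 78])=[ - 98, - 98,-81, - 75, - 74,  -  70, - 33, - 33,  -  17, - 11/2, - 9/17, 19,53.33, 74,76,  78,80, 88]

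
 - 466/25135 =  - 466/25135 = - 0.02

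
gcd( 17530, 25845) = 5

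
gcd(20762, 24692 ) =2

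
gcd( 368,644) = 92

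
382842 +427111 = 809953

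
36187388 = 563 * 64276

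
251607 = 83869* 3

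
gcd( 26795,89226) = 1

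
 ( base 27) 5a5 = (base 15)1265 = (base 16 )F50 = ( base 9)5335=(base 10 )3920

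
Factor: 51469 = 11^1*4679^1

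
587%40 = 27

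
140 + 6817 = 6957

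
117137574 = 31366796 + 85770778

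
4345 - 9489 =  - 5144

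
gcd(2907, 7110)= 9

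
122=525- 403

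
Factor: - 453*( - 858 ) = 388674 = 2^1*3^2*11^1*13^1*151^1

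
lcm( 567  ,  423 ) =26649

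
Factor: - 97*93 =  - 3^1* 31^1*97^1 = - 9021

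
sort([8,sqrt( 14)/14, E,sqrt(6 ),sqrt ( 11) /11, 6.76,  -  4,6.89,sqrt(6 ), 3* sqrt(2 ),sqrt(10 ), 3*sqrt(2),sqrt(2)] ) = [ - 4,sqrt(14)/14, sqrt (11) /11, sqrt(2),  sqrt( 6),  sqrt(6),E, sqrt( 10), 3*sqrt(2),3*sqrt(2 ),6.76,6.89,8] 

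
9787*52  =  508924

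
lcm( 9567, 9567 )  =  9567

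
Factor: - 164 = - 2^2*41^1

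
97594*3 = 292782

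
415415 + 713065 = 1128480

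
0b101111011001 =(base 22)65j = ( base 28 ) 3O9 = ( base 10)3033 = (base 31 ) 34q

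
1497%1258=239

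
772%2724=772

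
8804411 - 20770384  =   - 11965973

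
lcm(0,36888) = 0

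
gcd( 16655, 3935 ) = 5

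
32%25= 7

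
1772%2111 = 1772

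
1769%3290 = 1769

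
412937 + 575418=988355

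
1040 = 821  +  219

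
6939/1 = 6939 = 6939.00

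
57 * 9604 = 547428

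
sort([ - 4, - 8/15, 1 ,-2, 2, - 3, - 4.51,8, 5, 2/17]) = [ - 4.51, - 4, - 3, -2,-8/15,2/17, 1,  2, 5, 8]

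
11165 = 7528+3637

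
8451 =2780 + 5671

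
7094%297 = 263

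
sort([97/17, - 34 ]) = [-34, 97/17]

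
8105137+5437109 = 13542246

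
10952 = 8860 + 2092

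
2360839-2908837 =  - 547998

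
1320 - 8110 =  - 6790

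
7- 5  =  2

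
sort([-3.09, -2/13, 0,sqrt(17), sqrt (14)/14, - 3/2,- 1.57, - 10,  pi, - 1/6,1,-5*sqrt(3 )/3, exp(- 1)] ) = [ -10,-3.09 , -5*sqrt( 3)/3, - 1.57, - 3/2,-1/6, - 2/13,0,  sqrt (14)/14, exp(-1), 1 , pi,sqrt(17 )] 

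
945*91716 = 86671620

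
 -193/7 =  - 193/7 = - 27.57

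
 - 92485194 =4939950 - 97425144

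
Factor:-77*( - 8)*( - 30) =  - 18480 =- 2^4 * 3^1 * 5^1*7^1*11^1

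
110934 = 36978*3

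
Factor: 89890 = 2^1*5^1 * 89^1 * 101^1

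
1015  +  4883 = 5898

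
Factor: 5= 5^1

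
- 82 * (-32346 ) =2652372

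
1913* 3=5739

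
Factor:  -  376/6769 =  - 2^3*7^( - 1)*47^1*967^( - 1 ) 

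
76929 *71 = 5461959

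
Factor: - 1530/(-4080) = 2^( - 3) * 3^1 = 3/8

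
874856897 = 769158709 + 105698188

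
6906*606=4185036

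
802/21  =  802/21 = 38.19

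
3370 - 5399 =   -  2029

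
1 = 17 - 16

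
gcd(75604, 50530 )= 2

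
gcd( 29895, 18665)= 5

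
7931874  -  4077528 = 3854346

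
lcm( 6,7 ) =42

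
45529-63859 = - 18330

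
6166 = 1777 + 4389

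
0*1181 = 0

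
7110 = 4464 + 2646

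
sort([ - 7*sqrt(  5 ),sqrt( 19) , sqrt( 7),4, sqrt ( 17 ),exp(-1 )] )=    [ - 7*sqrt ( 5 ), exp( - 1 ),sqrt( 7),4, sqrt( 17), sqrt(19 )]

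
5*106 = 530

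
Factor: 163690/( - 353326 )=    - 5^1*23^(-1 )*7681^( - 1 )*16369^1  =  -81845/176663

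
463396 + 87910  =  551306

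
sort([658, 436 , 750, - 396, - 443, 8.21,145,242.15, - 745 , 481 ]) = [-745,  -  443, - 396, 8.21,145, 242.15,436,481,658, 750 ] 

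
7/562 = 7/562  =  0.01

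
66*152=10032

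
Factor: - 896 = -2^7*7^1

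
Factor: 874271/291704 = 2^ (- 3) * 7^(-1 )*5209^( - 1)*874271^1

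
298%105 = 88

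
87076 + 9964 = 97040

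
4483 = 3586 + 897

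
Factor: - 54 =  - 2^1*3^3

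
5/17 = 5/17 = 0.29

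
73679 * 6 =442074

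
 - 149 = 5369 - 5518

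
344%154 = 36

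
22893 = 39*587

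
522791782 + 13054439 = 535846221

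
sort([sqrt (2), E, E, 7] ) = [sqrt (2), E,E,7 ] 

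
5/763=5/763  =  0.01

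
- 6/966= -1 + 160/161= -  0.01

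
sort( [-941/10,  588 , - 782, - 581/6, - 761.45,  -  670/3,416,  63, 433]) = [ - 782, - 761.45, - 670/3, - 581/6,-941/10,63, 416,  433,588 ] 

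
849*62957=53450493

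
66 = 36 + 30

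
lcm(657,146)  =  1314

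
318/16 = 19 + 7/8  =  19.88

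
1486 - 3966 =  - 2480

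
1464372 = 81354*18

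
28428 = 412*69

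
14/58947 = 2/8421 = 0.00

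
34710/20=3471/2= 1735.50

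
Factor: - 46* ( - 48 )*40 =88320 = 2^8 * 3^1*5^1 * 23^1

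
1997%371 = 142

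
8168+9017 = 17185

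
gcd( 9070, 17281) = 1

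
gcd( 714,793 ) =1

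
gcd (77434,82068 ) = 14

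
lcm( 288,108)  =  864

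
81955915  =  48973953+32981962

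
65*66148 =4299620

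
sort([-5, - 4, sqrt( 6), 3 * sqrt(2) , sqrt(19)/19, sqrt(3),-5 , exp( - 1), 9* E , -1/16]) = [-5, - 5, - 4 , - 1/16, sqrt(19)/19,  exp(-1 ), sqrt(3) , sqrt(6 ) , 3 * sqrt(2 ) , 9*E]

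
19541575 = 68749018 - 49207443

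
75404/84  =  897 + 2/3 = 897.67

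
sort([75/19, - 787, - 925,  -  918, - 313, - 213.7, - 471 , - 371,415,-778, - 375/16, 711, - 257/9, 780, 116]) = [-925, - 918, - 787  , - 778, - 471, - 371, - 313,  -  213.7, - 257/9, - 375/16,  75/19, 116, 415,711, 780] 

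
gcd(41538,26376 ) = 42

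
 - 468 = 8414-8882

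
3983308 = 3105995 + 877313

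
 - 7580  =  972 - 8552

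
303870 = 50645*6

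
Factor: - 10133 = - 10133^1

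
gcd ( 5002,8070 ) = 2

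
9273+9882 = 19155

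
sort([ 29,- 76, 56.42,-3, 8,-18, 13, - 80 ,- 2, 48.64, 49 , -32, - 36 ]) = [ - 80,- 76, - 36,-32, - 18,  -  3 ,-2,  8,13, 29, 48.64,  49,  56.42] 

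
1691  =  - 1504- - 3195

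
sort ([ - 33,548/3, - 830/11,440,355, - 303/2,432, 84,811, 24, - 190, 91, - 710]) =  [ - 710, - 190, -303/2, - 830/11,  -  33 , 24,84 , 91, 548/3,355,432, 440, 811]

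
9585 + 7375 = 16960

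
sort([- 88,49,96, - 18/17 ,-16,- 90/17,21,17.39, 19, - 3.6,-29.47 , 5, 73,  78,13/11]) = [-88, - 29.47,-16, - 90/17,-3.6, - 18/17,13/11,5,17.39,19, 21,49, 73,78, 96]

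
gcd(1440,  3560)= 40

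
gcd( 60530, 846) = 2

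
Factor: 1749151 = 1749151^1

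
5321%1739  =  104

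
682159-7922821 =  - 7240662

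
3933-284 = 3649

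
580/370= 58/37 = 1.57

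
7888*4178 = 32956064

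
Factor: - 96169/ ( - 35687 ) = 17^1*127^(-1 )*281^(-1 )*5657^1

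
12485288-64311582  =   - 51826294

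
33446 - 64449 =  - 31003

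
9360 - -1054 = 10414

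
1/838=1/838 =0.00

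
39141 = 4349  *9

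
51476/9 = 5719 + 5/9 = 5719.56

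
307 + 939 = 1246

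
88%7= 4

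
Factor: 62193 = 3^1*20731^1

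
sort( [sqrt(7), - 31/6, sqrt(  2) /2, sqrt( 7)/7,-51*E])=[ - 51*E, - 31/6 , sqrt( 7 )/7,sqrt( 2 ) /2,sqrt( 7 ) ]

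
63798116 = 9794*6514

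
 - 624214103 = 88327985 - 712542088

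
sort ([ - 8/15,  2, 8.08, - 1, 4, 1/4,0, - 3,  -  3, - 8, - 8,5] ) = [ - 8, - 8, - 3, - 3 , - 1, - 8/15,0,1/4,2, 4,5, 8.08] 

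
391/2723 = 391/2723 = 0.14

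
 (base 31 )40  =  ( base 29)48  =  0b1111100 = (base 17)75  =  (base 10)124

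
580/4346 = 290/2173 = 0.13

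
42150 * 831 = 35026650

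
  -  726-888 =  - 1614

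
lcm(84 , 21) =84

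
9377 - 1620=7757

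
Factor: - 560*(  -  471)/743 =2^4*3^1*5^1 * 7^1*157^1*743^( - 1 ) = 263760/743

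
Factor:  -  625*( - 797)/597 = 498125/597 = 3^( - 1)*5^4 * 199^ (- 1)*797^1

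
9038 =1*9038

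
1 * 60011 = 60011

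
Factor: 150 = 2^1*3^1*5^2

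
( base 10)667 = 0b1010011011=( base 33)k7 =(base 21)1AG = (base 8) 1233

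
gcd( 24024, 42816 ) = 24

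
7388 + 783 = 8171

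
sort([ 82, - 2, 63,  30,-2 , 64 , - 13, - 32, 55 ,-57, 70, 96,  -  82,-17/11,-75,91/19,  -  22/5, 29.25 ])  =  [  -  82,-75,  -  57, - 32,-13,-22/5, - 2,  -  2, - 17/11,  91/19, 29.25,30,55, 63,64, 70, 82,96]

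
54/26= 2  +  1/13 = 2.08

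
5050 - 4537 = 513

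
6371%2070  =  161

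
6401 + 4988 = 11389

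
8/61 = 8/61 = 0.13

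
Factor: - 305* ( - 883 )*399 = 3^1*  5^1*7^1  *  19^1*61^1 *883^1= 107456685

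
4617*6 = 27702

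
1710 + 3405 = 5115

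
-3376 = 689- 4065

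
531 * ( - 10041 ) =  - 5331771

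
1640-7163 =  - 5523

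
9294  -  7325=1969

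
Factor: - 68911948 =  - 2^2 *7^1 * 17^1*144773^1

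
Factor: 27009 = 3^2*3001^1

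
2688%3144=2688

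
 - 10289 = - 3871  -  6418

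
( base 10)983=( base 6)4315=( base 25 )1e8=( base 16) 3D7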